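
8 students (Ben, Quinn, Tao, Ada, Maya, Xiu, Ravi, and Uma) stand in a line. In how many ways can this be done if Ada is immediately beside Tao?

Treat {Ada, Tao} as a single unit. There are 7 units to order, and the pair itself can be ordered 2 ways.
So the count is 2·(7)! = 10080.

10080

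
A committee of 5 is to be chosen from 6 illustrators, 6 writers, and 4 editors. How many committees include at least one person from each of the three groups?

3084

Unrestricted: C(16,5) = 4368 ways to pick any 5 of the 16.
Subtract selections that omit an entire group: no illustrators → C(10,5) = 252; no writers → C(10,5) = 252; no editors → C(12,5) = 792.
Add back selections omitting two groups (i.e. drawn from a single group): C(6,5) + C(6,5) + C(4,5) = 12.
By inclusion–exclusion: 4368 − 1296 + 12 = 3084.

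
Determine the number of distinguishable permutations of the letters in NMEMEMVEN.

5040

The 9 letters of NMEMEMVEN have repeats: E appearing 3 times, M appearing 3 times, and N appearing twice.
The number of distinct arrangements is 9!/(3!·3!·2!) = 362880/72 = 5040.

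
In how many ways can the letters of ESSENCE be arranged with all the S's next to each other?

120

Treat the 2 copies of S as a single block. The multiset to arrange is then {SS, C, E, E, E, N}, 6 items in all.
That gives (6)!/(3!) = 120 arrangements.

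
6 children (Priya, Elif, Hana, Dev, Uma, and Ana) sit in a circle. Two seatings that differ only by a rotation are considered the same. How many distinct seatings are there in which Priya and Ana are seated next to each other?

48

Treat {Priya, Ana} as one unit (2 internal orders) and seat the resulting 5 units around the table: (4)! circular arrangements.
So 2 × (4)! = 2 × 24 = 48.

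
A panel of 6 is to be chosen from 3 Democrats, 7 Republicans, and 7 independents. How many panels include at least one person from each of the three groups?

8967

Total 6-person selections from all 17: C(17,6) = 12376.
Selections missing a whole group: no Democrats → C(14,6) = 3003; no Republicans → C(10,6) = 210; no independents → C(10,6) = 210.
Add back selections omitting two groups (i.e. drawn from a single group): C(3,6) + C(7,6) + C(7,6) = 14.
By inclusion–exclusion: 12376 − 3423 + 14 = 8967.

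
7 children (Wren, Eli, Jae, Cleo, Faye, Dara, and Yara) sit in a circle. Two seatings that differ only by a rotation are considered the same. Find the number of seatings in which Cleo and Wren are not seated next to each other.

All circular seatings of 7 people number (6)! = 720.
Seatings with Cleo beside Wren: treat them as a block with 2 internal orders, giving 2 × (5)! = 240.
Subtracting, 720 − 240 = 480.

480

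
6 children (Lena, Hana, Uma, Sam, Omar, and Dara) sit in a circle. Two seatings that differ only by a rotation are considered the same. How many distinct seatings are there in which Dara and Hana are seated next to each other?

48

Treat {Dara, Hana} as one unit (2 internal orders) and seat the resulting 5 units around the table: (4)! circular arrangements.
So 2 × (4)! = 2 × 24 = 48.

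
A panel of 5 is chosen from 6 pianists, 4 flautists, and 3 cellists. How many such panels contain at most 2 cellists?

1242

Split by how many cellists are chosen (0 through 2).
Sum: C(3,0)·C(10,5) + C(3,1)·C(10,4) + C(3,2)·C(10,3) = 252 + 630 + 360 = 1242.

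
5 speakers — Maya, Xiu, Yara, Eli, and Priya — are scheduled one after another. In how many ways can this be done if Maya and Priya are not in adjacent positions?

72

There are 5! = 120 arrangements in all. If Maya and Priya are adjacent, merging them into one block gives 2·(4)! = 48 arrangements.
So 120 − 48 = 72 arrangements keep them apart.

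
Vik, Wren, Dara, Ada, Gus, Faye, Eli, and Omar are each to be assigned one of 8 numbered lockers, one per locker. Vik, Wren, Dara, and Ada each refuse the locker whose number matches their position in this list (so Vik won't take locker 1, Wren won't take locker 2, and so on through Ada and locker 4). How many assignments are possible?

Let Aᵢ (for 1 ≤ i ≤ 4) be the placements that put person i in their forbidden locker. Any j of these fix j positions, leaving (8−j)! ways to fill the rest, and there are C(4,j) ways to pick which j.
By inclusion–exclusion, the number of valid placements is Σ_{j=0}^{4} (−1)^j C(4,j)·(8−j)!.
Computing: 40320 − 20160 + 4320 − 480 + 24 = 24024.

24024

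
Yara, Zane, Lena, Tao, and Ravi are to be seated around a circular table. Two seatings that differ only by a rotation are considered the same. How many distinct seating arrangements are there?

24

Seat Yara anywhere (absorbing the rotational symmetry), then permute the other 4: (4)! = 24.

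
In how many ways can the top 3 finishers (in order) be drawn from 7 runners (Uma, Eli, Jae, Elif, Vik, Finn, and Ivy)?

210

There are 7 choices for 1st place, 6 for 2nd, and 5 for 3rd.
That gives 7 × 6 × 5 = 210.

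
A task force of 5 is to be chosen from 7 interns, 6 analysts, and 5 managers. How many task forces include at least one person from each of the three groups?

6055

Unrestricted: C(18,5) = 8568 ways to pick any 5 of the 18.
Selections missing a whole group: no interns → C(11,5) = 462; no analysts → C(12,5) = 792; no managers → C(13,5) = 1287.
Add back selections omitting two groups (i.e. drawn from a single group): C(7,5) + C(6,5) + C(5,5) = 28.
By inclusion–exclusion: 8568 − 2541 + 28 = 6055.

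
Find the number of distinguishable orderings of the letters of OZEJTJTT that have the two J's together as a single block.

Treat the 2 copies of J as a single block. The multiset to arrange is then {JJ, E, O, T, T, T, Z}, 7 items in all.
That gives (7)!/(3!) = 840 arrangements.

840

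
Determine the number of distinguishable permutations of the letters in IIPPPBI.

140

IIPPPBI has 7 letters with I appearing 3 times and P appearing 3 times.
The number of distinct arrangements is 7!/(3!·3!) = 5040/36 = 140.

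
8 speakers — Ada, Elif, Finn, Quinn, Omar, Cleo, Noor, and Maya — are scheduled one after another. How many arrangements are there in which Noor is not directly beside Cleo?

There are 8! = 40320 arrangements in all. If Noor and Cleo are adjacent, merging them into one block gives 2·(7)! = 10080 arrangements.
So 40320 − 10080 = 30240 arrangements keep them apart.

30240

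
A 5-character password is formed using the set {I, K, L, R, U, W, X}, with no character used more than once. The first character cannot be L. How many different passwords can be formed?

2160

The first character has 7−1 = 6 choices (anything except L).
The remaining 4 characters are filled from the other 6 symbols without repetition: 6 × 5 × 4 × 3 = 360.
Total: 6 × 360 = 2160.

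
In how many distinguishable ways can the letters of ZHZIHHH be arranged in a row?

ZHZIHHH has 7 letters with H appearing 4 times and Z appearing twice.
So there are 7! / (4!·2!) = 105 distinguishable arrangements.

105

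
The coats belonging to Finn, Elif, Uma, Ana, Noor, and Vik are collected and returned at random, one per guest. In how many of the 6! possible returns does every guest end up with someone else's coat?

265

Let Aᵢ be the assignments in which guest i gets their own coat. We want the size of the complement of A₁∪…∪A_6.
By inclusion–exclusion this is Σ_{j=0}^{6} (−1)^j C(6,j)·(6−j)!.
Computing: 720 − 720 + 360 − 120 + 30 − 6 + 1 = 265.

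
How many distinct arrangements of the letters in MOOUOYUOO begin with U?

336

With the first slot taken by U, it remains to arrange the other 8 letters (MOOOYUOO).
Those 8 letters have O appearing 5 times, giving (8)!/(5!) = 336.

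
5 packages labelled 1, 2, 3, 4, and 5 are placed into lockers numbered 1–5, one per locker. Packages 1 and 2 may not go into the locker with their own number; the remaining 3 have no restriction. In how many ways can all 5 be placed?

78

Let Aᵢ (for i ∈ {1, 2}) be the placements that put package i in its forbidden locker. Any j of these fix j positions, leaving (5−j)! ways to fill the rest, and there are C(2,j) ways to pick which j.
By inclusion–exclusion, the number of valid placements is Σ_{j=0}^{2} (−1)^j C(2,j)·(5−j)!.
Computing: 120 − 48 + 6 = 78.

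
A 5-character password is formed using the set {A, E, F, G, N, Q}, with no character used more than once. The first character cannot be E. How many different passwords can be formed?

600

The first character has 6−1 = 5 choices (anything except E).
The remaining 4 characters are filled from the other 5 symbols without repetition: 5 × 4 × 3 × 2 = 120.
Total: 5 × 120 = 600.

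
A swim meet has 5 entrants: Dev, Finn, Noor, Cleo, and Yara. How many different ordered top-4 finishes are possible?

120

There are 5 choices for 1st place, 4 for 2nd, and so on down to 2 for position 4.
That gives 5 × 4 × 3 × 2 = 120.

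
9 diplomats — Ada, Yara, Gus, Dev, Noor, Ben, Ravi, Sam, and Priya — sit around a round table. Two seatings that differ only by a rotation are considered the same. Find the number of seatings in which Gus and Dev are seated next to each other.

10080

Glue Gus and Dev into a block (2 internal orders). Seating 8 units around a circle gives (7)! arrangements.
So 2 × (7)! = 2 × 5040 = 10080.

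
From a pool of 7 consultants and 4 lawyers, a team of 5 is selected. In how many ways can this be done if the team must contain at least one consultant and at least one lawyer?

Total 5-person selections from all 11: C(11,5) = 462.
Subtract selections that omit an entire group: no consultants → C(4,5) = 0; no lawyers → C(7,5) = 21.
Both groups omitted at once is impossible, so 462 − 21 = 441.

441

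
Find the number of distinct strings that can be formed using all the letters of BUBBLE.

120

BUBBLE has 6 letters with B appearing 3 times.
Dividing 6! = 720 by 3! = 6 for the repeated letters gives 120.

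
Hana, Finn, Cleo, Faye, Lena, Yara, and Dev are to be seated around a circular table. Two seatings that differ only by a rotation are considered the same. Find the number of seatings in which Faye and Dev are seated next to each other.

Treat {Faye, Dev} as one unit (2 internal orders) and seat the resulting 6 units around the table: (5)! circular arrangements.
So 2 × (5)! = 2 × 120 = 240.

240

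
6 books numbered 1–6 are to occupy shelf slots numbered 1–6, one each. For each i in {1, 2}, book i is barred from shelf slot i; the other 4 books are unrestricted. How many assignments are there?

504

Let Aᵢ (for i ∈ {1, 2}) be the placements that put book i in its forbidden shelf slot. Any j of these fix j positions, leaving (6−j)! ways to fill the rest, and there are C(2,j) ways to pick which j.
By inclusion–exclusion, the number of valid placements is Σ_{j=0}^{2} (−1)^j C(2,j)·(6−j)!.
Computing: 720 − 240 + 24 = 504.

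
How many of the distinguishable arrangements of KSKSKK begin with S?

Fix S in the first position and arrange the remaining 5 letters.
Those 5 letters have K appearing 4 times, giving (5)!/(4!) = 5.

5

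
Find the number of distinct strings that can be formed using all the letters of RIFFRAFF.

840

RIFFRAFF has 8 letters with F appearing 4 times and R appearing twice.
Dividing 8! = 40320 by 4!·2! = 48 for the repeated letters gives 840.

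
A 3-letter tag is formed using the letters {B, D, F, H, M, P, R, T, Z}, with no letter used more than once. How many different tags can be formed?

504

With no repetition, fill the 3 letters in order: 9 choices, then 8, down to 7.
9 × 8 × 7 = 504.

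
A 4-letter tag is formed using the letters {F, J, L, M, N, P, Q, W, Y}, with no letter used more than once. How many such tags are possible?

3024

This is a permutation of 4 out of 9: P(9,4) = 9!/5!.
That product is 9 × 8 × 7 × 6 = 3024.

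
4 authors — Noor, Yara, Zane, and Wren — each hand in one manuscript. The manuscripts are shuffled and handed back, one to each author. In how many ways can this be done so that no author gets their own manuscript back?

Let Aᵢ be the assignments in which author i gets their own manuscript. We want the size of the complement of A₁∪…∪A_4.
By inclusion–exclusion this is Σ_{j=0}^{4} (−1)^j C(4,j)·(4−j)!.
Computing: 24 − 24 + 12 − 4 + 1 = 9.

9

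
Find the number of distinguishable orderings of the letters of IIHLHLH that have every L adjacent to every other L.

Treat the 2 copies of L as a single block. The multiset to arrange is then {LL, H, H, H, I, I}, 6 items in all.
That gives (6)!/(3!·2!) = 60 arrangements.

60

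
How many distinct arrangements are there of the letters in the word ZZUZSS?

60

The 6 letters of ZZUZSS have repeats: S appearing twice and Z appearing 3 times.
So there are 6! / (3!·2!) = 60 distinguishable arrangements.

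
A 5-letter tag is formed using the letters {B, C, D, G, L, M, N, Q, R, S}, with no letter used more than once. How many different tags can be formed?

With no repetition, fill the 5 letters in order: 10 choices, then 9, down to 6.
That product is 10 × 9 × 8 × 7 × 6 = 30240.

30240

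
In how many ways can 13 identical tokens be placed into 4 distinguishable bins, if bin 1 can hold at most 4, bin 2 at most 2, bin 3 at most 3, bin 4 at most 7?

19

Ignoring the caps, the number of non-negative solutions to x_1+…+x_4 = 13 is C(16,3) = 560.
Subtract solutions that violate a single cap (substitute x_i' = x_i − (cap_i+1)): x_1 ≥ 5 gives C(11,3) = 165; x_2 ≥ 3 gives C(13,3) = 286; x_3 ≥ 4 gives C(12,3) = 220; x_4 ≥ 8 gives C(8,3) = 56. Together 727.
Add back pairs where two caps are both exceeded: 56 + 35 + 1 + 84 + 10 + 4 = 190.
Subtract triples: 4 + 0 + 0 + 0 = 4.
By inclusion–exclusion the count is 560 − 727 + 190 − 4 = 19.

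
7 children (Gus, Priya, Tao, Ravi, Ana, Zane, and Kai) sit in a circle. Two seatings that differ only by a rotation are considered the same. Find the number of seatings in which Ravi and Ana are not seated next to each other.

Without the restriction there are (6)! = 720 seatings.
Those with Ravi next to Ana: fuse the pair into one unit and seat 6 units around a circle — 2·(5)! = 240.
Subtracting, 720 − 240 = 480.

480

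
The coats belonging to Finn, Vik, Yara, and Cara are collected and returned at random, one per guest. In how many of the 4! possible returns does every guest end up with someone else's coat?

Count assignments avoiding every fixed point. For any j of the 4 guests fixed to their own coat, the other 4−j can be arranged in (4−j)! ways.
By inclusion–exclusion this is Σ_{j=0}^{4} (−1)^j C(4,j)·(4−j)!.
Computing: 24 − 24 + 12 − 4 + 1 = 9.

9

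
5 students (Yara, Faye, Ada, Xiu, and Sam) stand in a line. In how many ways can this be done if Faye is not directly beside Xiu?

Of the 5! = 120 arrangements, those with Faye and Xiu adjacent number 2 × 4! = 48 (treat the pair as a block with 2 internal orders).
Complementary counting: 120 − 48 = 72.

72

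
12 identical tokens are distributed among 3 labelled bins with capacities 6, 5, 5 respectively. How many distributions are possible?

Ignoring the caps, the number of non-negative solutions to x_1+…+x_3 = 12 is C(14,2) = 91.
Subtract solutions that violate a single cap (substitute x_i' = x_i − (cap_i+1)): x_1 ≥ 7 gives C(7,2) = 21; x_2 ≥ 6 gives C(8,2) = 28; x_3 ≥ 6 gives C(8,2) = 28. Together 77.
Add back pairs where two caps are both exceeded: 0 + 0 + 1 = 1.
By inclusion–exclusion the count is 91 − 77 + 1 = 15.

15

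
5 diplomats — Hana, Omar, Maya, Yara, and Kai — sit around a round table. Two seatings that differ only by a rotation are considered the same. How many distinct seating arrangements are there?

Seat Hana anywhere (absorbing the rotational symmetry), then permute the other 4: (4)! = 24.

24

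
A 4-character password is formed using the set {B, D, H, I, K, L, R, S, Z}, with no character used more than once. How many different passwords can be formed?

3024

With no repetition, fill the 4 characters in order: 9 choices, then 8, down to 6.
That product is 9 × 8 × 7 × 6 = 3024.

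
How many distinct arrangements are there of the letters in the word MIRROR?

120

Letter multiplicities in MIRROR: I×1, M×1, O×1, R×3.
Dividing 6! = 720 by 3! = 6 for the repeated letters gives 120.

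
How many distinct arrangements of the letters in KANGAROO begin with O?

With the first slot taken by O, it remains to arrange the other 7 letters (KANGARO).
Those 7 letters have A appearing twice, giving (7)!/(2!) = 2520.

2520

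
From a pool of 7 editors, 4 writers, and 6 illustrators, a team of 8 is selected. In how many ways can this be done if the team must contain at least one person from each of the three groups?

22813

With no constraint there are C(17,8) = 24310 possible selections.
Subtract selections that omit an entire group: no editors → C(10,8) = 45; no writers → C(13,8) = 1287; no illustrators → C(11,8) = 165.
Add back selections omitting two groups (i.e. drawn from a single group): C(7,8) + C(4,8) + C(6,8) = 0.
By inclusion–exclusion: 24310 − 1497 + 0 = 22813.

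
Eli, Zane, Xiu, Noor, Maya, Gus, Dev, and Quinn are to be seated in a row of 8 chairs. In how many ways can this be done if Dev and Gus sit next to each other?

Treat {Dev, Gus} as a single unit. There are 7 units to order, and the pair itself can be ordered 2 ways.
That gives 2 × 7! = 2 × 5040 = 10080.

10080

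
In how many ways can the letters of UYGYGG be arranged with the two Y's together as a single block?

20

Treat the 2 copies of Y as a single block. The multiset to arrange is then {YY, G, G, G, U}, 5 items in all.
That gives (5)!/(3!) = 20 arrangements.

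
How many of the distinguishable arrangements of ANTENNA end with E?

60

With the last slot taken by E, it remains to arrange the other 6 letters (ANTNNA).
Those 6 letters have A appearing twice and N appearing 3 times, giving (6)!/(3!·2!) = 60.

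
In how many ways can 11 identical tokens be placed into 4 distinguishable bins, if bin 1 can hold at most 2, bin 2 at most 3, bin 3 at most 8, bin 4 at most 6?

74

By stars and bars, unrestricted non-negative solutions to x_1+…+x_4 = 11 number C(11+3,3) = 364.
Subtract solutions that violate a single cap (substitute x_i' = x_i − (cap_i+1)): x_1 ≥ 3 gives C(11,3) = 165; x_2 ≥ 4 gives C(10,3) = 120; x_3 ≥ 9 gives C(5,3) = 10; x_4 ≥ 7 gives C(7,3) = 35. Together 330.
Add back pairs where two caps are both exceeded: 35 + 0 + 4 + 0 + 1 + 0 = 40.
By inclusion–exclusion the count is 364 − 330 + 40 = 74.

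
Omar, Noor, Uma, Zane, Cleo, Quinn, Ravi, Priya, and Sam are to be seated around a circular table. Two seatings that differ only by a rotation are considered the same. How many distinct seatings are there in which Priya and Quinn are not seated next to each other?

30240

All circular seatings of 9 people number (8)! = 40320.
Seatings with Priya beside Quinn: treat them as a block with 2 internal orders, giving 2 × (7)! = 10080.
Subtracting, 40320 − 10080 = 30240.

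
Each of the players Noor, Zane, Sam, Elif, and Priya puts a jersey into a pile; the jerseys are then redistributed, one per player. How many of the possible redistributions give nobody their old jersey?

Count assignments avoiding every fixed point. For any j of the 5 players fixed to their old jersey, the other 5−j can be arranged in (5−j)! ways.
By inclusion–exclusion this is Σ_{j=0}^{5} (−1)^j C(5,j)·(5−j)!.
Computing: 120 − 120 + 60 − 20 + 5 − 1 = 44.

44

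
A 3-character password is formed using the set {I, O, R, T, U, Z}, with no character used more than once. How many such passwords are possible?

With no repetition, fill the 3 characters in order: 6 choices, then 5, down to 4.
That product is 6 × 5 × 4 = 120.

120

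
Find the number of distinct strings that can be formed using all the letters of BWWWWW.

Letter multiplicities in BWWWWW: B×1, W×5.
So there are 6! / (5!) = 6 distinguishable arrangements.

6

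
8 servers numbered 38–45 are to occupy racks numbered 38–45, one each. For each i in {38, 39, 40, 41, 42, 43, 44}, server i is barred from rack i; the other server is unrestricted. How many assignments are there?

16687

Let Aᵢ (for 38 ≤ i ≤ 44) be the placements that put server i in its forbidden rack. Any j of these fix j positions, leaving (8−j)! ways to fill the rest, and there are C(7,j) ways to pick which j.
By inclusion–exclusion, the number of valid placements is Σ_{j=0}^{7} (−1)^j C(7,j)·(8−j)!.
Computing: 40320 − 35280 + 15120 − 4200 + 840 − 126 + 14 − 1 = 16687.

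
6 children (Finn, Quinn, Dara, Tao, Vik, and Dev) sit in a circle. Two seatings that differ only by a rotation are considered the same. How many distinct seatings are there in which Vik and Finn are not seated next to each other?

Without the restriction there are (5)! = 120 seatings.
Seatings with Vik beside Finn: treat them as a block with 2 internal orders, giving 2 × (4)! = 48.
Subtracting, 120 − 48 = 72.

72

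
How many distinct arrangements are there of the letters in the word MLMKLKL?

MLMKLKL has 7 letters with K appearing twice, L appearing 3 times, and M appearing twice.
The number of distinct arrangements is 7!/(3!·2!·2!) = 5040/24 = 210.

210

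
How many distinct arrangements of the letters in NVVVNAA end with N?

60

Fix N in the last position and arrange the remaining 6 letters.
Those 6 letters have A appearing twice and V appearing 3 times, giving (6)!/(3!·2!) = 60.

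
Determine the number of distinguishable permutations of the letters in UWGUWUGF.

Letter multiplicities in UWGUWUGF: F×1, G×2, U×3, W×2.
The number of distinct arrangements is 8!/(3!·2!·2!) = 40320/24 = 1680.

1680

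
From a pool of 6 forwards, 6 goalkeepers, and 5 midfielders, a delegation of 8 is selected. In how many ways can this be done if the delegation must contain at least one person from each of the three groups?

With no constraint there are C(17,8) = 24310 possible selections.
Subtract selections that omit an entire group: no forwards → C(11,8) = 165; no goalkeepers → C(11,8) = 165; no midfielders → C(12,8) = 495.
Add back selections omitting two groups (i.e. drawn from a single group): C(6,8) + C(6,8) + C(5,8) = 0.
By inclusion–exclusion: 24310 − 825 + 0 = 23485.

23485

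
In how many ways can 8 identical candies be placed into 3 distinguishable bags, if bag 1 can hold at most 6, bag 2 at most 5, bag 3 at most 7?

Ignoring the caps, the number of non-negative solutions to x_1+…+x_3 = 8 is C(10,2) = 45.
Subtract solutions that violate a single cap (substitute x_i' = x_i − (cap_i+1)): x_1 ≥ 7 gives C(3,2) = 3; x_2 ≥ 6 gives C(4,2) = 6; x_3 ≥ 8 gives C(2,2) = 1. Together 10.
No two caps can be exceeded simultaneously, so the pair terms are all 0.
By inclusion–exclusion the count is 45 − 10 + 0 = 35.

35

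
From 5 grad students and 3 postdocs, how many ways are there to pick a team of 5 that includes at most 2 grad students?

10

Split by how many grad students are chosen (0 through 2).
Sum: C(5,0)·C(3,5) + C(5,1)·C(3,4) + C(5,2)·C(3,3) = 0 + 0 + 10 = 10.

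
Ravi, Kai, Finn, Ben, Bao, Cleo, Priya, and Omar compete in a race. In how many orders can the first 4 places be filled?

1680

This is an ordered selection of 4 from 8: P(8,4).
That gives 8 × 7 × 6 × 5 = 1680.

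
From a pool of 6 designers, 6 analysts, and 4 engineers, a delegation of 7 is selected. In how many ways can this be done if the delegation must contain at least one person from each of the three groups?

10408

Unrestricted: C(16,7) = 11440 ways to pick any 7 of the 16.
Subtract selections that omit an entire group: no designers → C(10,7) = 120; no analysts → C(10,7) = 120; no engineers → C(12,7) = 792.
Add back selections omitting two groups (i.e. drawn from a single group): C(6,7) + C(6,7) + C(4,7) = 0.
By inclusion–exclusion: 11440 − 1032 + 0 = 10408.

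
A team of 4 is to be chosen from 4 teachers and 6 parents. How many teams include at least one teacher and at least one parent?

Total 4-person selections from all 10: C(10,4) = 210.
Selections missing a whole group: no teachers → C(6,4) = 15; no parents → C(4,4) = 1.
Both groups omitted at once is impossible, so 210 − 16 = 194.

194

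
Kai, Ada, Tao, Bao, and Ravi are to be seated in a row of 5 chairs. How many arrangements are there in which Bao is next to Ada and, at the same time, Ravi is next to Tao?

24

Treat {Bao,Ada} as one block (2 orders) and {Ravi,Tao} as another (2 orders).
That leaves 3 units to arrange: 2 × 2 × 3! = 4 × 6 = 24.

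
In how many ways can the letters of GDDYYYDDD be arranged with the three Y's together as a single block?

42

Treat the 3 copies of Y as a single block. The multiset to arrange is then {YYY, D, D, D, D, D, G}, 7 items in all.
That gives (7)!/(5!) = 42 arrangements.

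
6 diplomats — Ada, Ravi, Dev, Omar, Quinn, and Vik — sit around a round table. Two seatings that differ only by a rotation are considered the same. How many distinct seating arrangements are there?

Around a circle, 6 distinct people have 6!/6 = (5)! = 120 rotationally distinct seatings.

120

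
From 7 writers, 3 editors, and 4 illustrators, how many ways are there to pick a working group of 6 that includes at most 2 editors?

2838

Split by how many editors are chosen (0 through 2).
Sum: C(3,0)·C(11,6) + C(3,1)·C(11,5) + C(3,2)·C(11,4) = 462 + 1386 + 990 = 2838.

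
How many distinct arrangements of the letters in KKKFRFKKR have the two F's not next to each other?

588

Total arrangements of KKKFRFKKR: 9!/(5!·2!·2!) = 756.
Arrangements with the F's together: treat FF as one letter, giving (8)!/(5!·2!) = 168.
Subtracting, 756 − 168 = 588 arrangements keep the F's apart.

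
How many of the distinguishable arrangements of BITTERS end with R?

360

With the last slot taken by R, it remains to arrange the other 6 letters (BITTES).
Those 6 letters have T appearing twice, giving (6)!/(2!) = 360.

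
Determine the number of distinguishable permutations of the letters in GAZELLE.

Letter multiplicities in GAZELLE: A×1, E×2, G×1, L×2, Z×1.
So there are 7! / (2!·2!) = 1260 distinguishable arrangements.

1260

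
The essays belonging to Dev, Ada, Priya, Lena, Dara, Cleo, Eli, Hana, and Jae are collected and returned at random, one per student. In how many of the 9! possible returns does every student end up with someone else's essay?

Let Aᵢ be the assignments in which student i gets their own essay. We want the size of the complement of A₁∪…∪A_9.
By inclusion–exclusion this is Σ_{j=0}^{9} (−1)^j C(9,j)·(9−j)!.
Computing: 362880 − 362880 + 181440 − 60480 + 15120 − 3024 + 504 − 72 + 9 − 1 = 133496.

133496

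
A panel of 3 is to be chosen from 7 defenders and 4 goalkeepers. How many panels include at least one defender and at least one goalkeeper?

126

Unrestricted: C(11,3) = 165 ways to pick any 3 of the 11.
Subtract selections that omit an entire group: no defenders → C(4,3) = 4; no goalkeepers → C(7,3) = 35.
Both groups omitted at once is impossible, so 165 − 39 = 126.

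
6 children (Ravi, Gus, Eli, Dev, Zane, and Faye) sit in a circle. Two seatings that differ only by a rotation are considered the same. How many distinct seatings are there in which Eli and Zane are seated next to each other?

Treat {Eli, Zane} as one unit (2 internal orders) and seat the resulting 5 units around the table: (4)! circular arrangements.
So 2 × (4)! = 2 × 24 = 48.

48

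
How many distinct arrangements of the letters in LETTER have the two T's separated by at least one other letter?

Total arrangements of LETTER: 6!/(2!·2!) = 180.
Arrangements with the T's together: treat TT as one letter, giving (5)!/(2!) = 60.
Subtracting, 180 − 60 = 120 arrangements keep the T's apart.

120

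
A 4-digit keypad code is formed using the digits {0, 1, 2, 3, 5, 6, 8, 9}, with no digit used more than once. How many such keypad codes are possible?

With no repetition, fill the 4 digits in order: 8 choices, then 7, down to 5.
8 × 7 × 6 × 5 = 1680.

1680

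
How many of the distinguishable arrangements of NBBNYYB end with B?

Fix B in the last position and arrange the remaining 6 letters.
Those 6 letters have B appearing twice, N appearing twice, and Y appearing twice, giving (6)!/(2!·2!·2!) = 90.

90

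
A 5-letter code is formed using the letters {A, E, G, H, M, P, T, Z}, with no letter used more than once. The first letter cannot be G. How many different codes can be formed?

5880

The first letter has 8−1 = 7 choices (anything except G).
The remaining 4 letters are filled from the other 7 symbols without repetition: 7 × 6 × 5 × 4 = 840.
Total: 7 × 840 = 5880.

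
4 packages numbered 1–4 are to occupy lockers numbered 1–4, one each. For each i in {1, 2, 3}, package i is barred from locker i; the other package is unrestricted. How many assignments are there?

11

Let Aᵢ (for i ∈ {1, 2, 3}) be the placements that put package i in its forbidden locker. Any j of these fix j positions, leaving (4−j)! ways to fill the rest, and there are C(3,j) ways to pick which j.
By inclusion–exclusion, the number of valid placements is Σ_{j=0}^{3} (−1)^j C(3,j)·(4−j)!.
Computing: 24 − 18 + 6 − 1 = 11.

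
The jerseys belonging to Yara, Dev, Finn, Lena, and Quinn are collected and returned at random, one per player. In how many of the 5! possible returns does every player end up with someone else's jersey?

Let Aᵢ be the assignments in which player i gets their old jersey. We want the size of the complement of A₁∪…∪A_5.
By inclusion–exclusion this is Σ_{j=0}^{5} (−1)^j C(5,j)·(5−j)!.
Computing: 120 − 120 + 60 − 20 + 5 − 1 = 44.

44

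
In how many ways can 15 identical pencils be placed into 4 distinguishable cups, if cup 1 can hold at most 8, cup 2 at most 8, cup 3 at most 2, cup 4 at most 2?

36

Ignoring the caps, the number of non-negative solutions to x_1+…+x_4 = 15 is C(18,3) = 816.
Subtract solutions that violate a single cap (substitute x_i' = x_i − (cap_i+1)): x_1 ≥ 9 gives C(9,3) = 84; x_2 ≥ 9 gives C(9,3) = 84; x_3 ≥ 3 gives C(15,3) = 455; x_4 ≥ 3 gives C(15,3) = 455. Together 1078.
Add back pairs where two caps are both exceeded: 0 + 20 + 20 + 20 + 20 + 220 = 300.
Subtract triples: 0 + 0 + 1 + 1 = 2.
By inclusion–exclusion the count is 816 − 1078 + 300 − 2 = 36.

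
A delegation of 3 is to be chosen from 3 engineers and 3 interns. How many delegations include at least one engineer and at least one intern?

18

Unrestricted: C(6,3) = 20 ways to pick any 3 of the 6.
Selections missing a whole group: no engineers → C(3,3) = 1; no interns → C(3,3) = 1.
Both groups omitted at once is impossible, so 20 − 2 = 18.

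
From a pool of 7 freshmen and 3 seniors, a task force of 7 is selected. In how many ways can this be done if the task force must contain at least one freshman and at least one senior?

Total 7-person selections from all 10: C(10,7) = 120.
Selections missing a whole group: no freshmen → C(3,7) = 0; no seniors → C(7,7) = 1.
Both groups omitted at once is impossible, so 120 − 1 = 119.

119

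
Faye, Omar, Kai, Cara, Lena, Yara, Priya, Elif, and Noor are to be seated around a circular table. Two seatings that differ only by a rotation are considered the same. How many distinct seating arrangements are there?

Fix one person's seat to break rotational symmetry; the remaining 8 people can be arranged in (8)! = 40320 ways.

40320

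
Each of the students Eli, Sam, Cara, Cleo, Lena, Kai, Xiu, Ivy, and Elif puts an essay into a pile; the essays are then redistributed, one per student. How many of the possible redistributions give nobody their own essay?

Let Aᵢ be the assignments in which student i gets their own essay. We want the size of the complement of A₁∪…∪A_9.
By inclusion–exclusion this is Σ_{j=0}^{9} (−1)^j C(9,j)·(9−j)!.
Computing: 362880 − 362880 + 181440 − 60480 + 15120 − 3024 + 504 − 72 + 9 − 1 = 133496.

133496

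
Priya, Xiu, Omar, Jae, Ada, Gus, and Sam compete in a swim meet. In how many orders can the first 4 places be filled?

There are 7 choices for 1st place, 6 for 2nd, and so on down to 4 for position 4.
That gives 7 × 6 × 5 × 4 = 840.

840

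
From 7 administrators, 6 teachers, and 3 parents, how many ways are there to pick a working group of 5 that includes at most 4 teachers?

4362

Split by how many teachers are chosen (0 through 4).
Sum: C(6,0)·C(10,5) + C(6,1)·C(10,4) + C(6,2)·C(10,3) + C(6,3)·C(10,2) + C(6,4)·C(10,1) = 252 + 1260 + 1800 + 900 + 150 = 4362.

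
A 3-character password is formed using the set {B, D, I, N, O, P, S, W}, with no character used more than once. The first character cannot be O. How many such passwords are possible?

294

The first character has 8−1 = 7 choices (anything except O).
The remaining 2 characters are filled from the other 7 symbols without repetition: 7 × 6 = 42.
Total: 7 × 42 = 294.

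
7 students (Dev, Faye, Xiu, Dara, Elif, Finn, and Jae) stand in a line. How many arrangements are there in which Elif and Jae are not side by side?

There are 7! = 5040 arrangements in all. If Elif and Jae are adjacent, merging them into one block gives 2·(6)! = 1440 arrangements.
So 5040 − 1440 = 3600 arrangements keep them apart.

3600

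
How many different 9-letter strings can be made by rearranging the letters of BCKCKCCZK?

2520

The 9 letters of BCKCKCCZK have repeats: C appearing 4 times and K appearing 3 times.
The number of distinct arrangements is 9!/(4!·3!) = 362880/144 = 2520.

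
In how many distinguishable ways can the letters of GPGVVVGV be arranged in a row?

280

The 8 letters of GPGVVVGV have repeats: G appearing 3 times and V appearing 4 times.
The number of distinct arrangements is 8!/(4!·3!) = 40320/144 = 280.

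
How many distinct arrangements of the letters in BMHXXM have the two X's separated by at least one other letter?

There are 6!/(2!·2!) = 180 arrangements of BMHXXM in total.
If the two X's are adjacent, glue them into one block, leaving 5 items to arrange: (5)!/(2!) = 60 ways.
Hence 180 − 60 = 120.

120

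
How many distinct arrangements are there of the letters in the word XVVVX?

The 5 letters of XVVVX have repeats: V appearing 3 times and X appearing twice.
Dividing 5! = 120 by 3!·2! = 12 for the repeated letters gives 10.

10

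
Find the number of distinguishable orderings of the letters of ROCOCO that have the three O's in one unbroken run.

12

Treat the 3 copies of O as a single block. The multiset to arrange is then {OOO, C, C, R}, 4 items in all.
That gives (4)!/(2!) = 12 arrangements.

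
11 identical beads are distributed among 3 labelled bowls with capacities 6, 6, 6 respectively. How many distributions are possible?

By stars and bars, unrestricted non-negative solutions to x_1+…+x_3 = 11 number C(11+2,2) = 78.
Subtract solutions that violate a single cap (substitute x_i' = x_i − (cap_i+1)): x_1 ≥ 7 gives C(6,2) = 15; x_2 ≥ 7 gives C(6,2) = 15; x_3 ≥ 7 gives C(6,2) = 15. Together 45.
No two caps can be exceeded simultaneously, so the pair terms are all 0.
By inclusion–exclusion the count is 78 − 45 + 0 = 33.

33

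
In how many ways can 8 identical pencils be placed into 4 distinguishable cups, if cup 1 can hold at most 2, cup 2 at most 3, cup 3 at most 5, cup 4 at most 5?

Ignoring the caps, the number of non-negative solutions to x_1+…+x_4 = 8 is C(11,3) = 165.
Subtract solutions that violate a single cap (substitute x_i' = x_i − (cap_i+1)): x_1 ≥ 3 gives C(8,3) = 56; x_2 ≥ 4 gives C(7,3) = 35; x_3 ≥ 6 gives C(5,3) = 10; x_4 ≥ 6 gives C(5,3) = 10. Together 111.
Add back pairs where two caps are both exceeded: 4 + 0 + 0 + 0 + 0 + 0 = 4.
By inclusion–exclusion the count is 165 − 111 + 4 = 58.

58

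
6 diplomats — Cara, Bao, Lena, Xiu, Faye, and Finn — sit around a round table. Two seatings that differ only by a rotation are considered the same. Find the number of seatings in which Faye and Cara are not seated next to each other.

Without the restriction there are (5)! = 120 seatings.
Seatings with Faye beside Cara: treat them as a block with 2 internal orders, giving 2 × (4)! = 48.
Subtracting, 120 − 48 = 72.

72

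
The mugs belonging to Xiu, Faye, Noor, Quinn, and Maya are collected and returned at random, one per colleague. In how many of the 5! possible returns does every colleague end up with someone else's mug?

Let Aᵢ be the assignments in which colleague i gets their own mug. We want the size of the complement of A₁∪…∪A_5.
By inclusion–exclusion this is Σ_{j=0}^{5} (−1)^j C(5,j)·(5−j)!.
Computing: 120 − 120 + 60 − 20 + 5 − 1 = 44.

44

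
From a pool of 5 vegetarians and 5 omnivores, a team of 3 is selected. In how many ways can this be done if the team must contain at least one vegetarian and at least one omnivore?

Unrestricted: C(10,3) = 120 ways to pick any 3 of the 10.
Selections missing a whole group: no vegetarians → C(5,3) = 10; no omnivores → C(5,3) = 10.
Both groups omitted at once is impossible, so 120 − 20 = 100.

100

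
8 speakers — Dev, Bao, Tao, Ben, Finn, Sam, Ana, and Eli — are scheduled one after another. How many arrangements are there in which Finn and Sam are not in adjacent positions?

30240

Of the 8! = 40320 arrangements, those with Finn and Sam adjacent number 2 × 7! = 10080 (treat the pair as a block with 2 internal orders).
So 40320 − 10080 = 30240 arrangements keep them apart.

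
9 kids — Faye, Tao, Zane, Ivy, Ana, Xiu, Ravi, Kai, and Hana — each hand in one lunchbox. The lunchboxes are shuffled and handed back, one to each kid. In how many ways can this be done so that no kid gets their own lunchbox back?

This is the derangement count D_9: permutations of 9 items with no fixed point.
By inclusion–exclusion this is Σ_{j=0}^{9} (−1)^j C(9,j)·(9−j)!.
Computing: 362880 − 362880 + 181440 − 60480 + 15120 − 3024 + 504 − 72 + 9 − 1 = 133496.

133496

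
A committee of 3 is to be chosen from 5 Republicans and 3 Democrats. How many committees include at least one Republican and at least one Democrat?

With no constraint there are C(8,3) = 56 possible selections.
Subtract selections that omit an entire group: no Republicans → C(3,3) = 1; no Democrats → C(5,3) = 10.
Both groups omitted at once is impossible, so 56 − 11 = 45.

45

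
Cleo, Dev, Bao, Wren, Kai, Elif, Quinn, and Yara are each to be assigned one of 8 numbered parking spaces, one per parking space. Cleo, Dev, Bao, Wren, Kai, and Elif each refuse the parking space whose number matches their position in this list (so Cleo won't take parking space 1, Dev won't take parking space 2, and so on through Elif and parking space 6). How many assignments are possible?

Let Aᵢ (for 1 ≤ i ≤ 6) be the placements that put person i in their forbidden parking space. Any j of these fix j positions, leaving (8−j)! ways to fill the rest, and there are C(6,j) ways to pick which j.
By inclusion–exclusion, the number of valid placements is Σ_{j=0}^{6} (−1)^j C(6,j)·(8−j)!.
Computing: 40320 − 30240 + 10800 − 2400 + 360 − 36 + 2 = 18806.

18806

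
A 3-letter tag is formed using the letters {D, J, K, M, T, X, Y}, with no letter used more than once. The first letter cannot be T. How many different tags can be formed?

180

The first letter has 7−1 = 6 choices (anything except T).
The remaining 2 letters are filled from the other 6 symbols without repetition: 6 × 5 = 30.
Total: 6 × 30 = 180.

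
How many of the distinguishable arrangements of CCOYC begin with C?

Fix C in the first position and arrange the remaining 4 letters.
Those 4 letters have C appearing twice, giving (4)!/(2!) = 12.

12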